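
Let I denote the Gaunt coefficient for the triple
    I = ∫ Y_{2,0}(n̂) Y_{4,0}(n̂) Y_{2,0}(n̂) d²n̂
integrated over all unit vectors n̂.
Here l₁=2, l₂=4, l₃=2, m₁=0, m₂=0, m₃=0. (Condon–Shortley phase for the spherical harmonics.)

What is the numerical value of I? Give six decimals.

m-sum 0 ✓  L=8 even ✓  2≤2≤6 ✓
Π(2lᵢ+1) = 5×9×5 = 225
triangle coeff Δ(2,4,2) = 1/630
Σ_t [2,2]: t=2:+1/16 = 1/16
(3j)²=2/35 [(2 4 2; 0 0 0)], sign=+1
(m-triple is (0,0,0) — same symbol as above.)
⇒ 4πI² = 36/49
I = (+1)√(36/49/(4π)) = 0.24179554

0.241796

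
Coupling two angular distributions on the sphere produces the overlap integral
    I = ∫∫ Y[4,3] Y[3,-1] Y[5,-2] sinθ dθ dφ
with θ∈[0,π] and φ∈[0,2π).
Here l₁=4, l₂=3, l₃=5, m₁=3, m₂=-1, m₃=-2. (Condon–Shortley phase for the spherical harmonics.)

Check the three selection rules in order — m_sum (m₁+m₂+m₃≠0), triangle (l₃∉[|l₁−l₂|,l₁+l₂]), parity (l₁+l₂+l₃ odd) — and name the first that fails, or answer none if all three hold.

none

azimuthal sum: 3 − 1 − 2 = 0  ✓
1 ≤ 5 ≤ 7 (triangle on l)  ✓
L = 4 + 3 + 5 = 12 (even)  ✓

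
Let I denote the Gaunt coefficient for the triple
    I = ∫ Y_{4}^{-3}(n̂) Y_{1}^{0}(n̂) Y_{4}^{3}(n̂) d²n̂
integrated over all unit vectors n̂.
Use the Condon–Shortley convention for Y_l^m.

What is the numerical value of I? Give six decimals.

0.000000

l₁+l₂+l₃=9 is odd: 3j(l;000)=0 ⇒ I=0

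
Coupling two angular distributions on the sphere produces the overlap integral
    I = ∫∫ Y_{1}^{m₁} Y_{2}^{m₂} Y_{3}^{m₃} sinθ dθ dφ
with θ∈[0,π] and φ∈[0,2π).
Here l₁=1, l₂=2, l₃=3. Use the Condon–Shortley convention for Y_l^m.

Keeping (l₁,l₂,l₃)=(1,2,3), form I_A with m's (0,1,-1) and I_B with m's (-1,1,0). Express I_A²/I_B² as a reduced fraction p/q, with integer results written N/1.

8/3

l's match ⇒ only the (l;m) 3-j factors differ between A and B.
A: triangle coeff Δ(1,2,3) = 1/105; Σ_t [0,0]: t=0:+1/6 = 1/6; (3j)²=8/105 [(1 2 3; 0 1 -1)], sign=+1
B: triangle coeff Δ(1,2,3) = 1/105; Σ_t [0,0]: t=0:+1/12 = 1/12; (3j)²=1/35 [(1 2 3; -1 1 0)], sign=-1
I_A²/I_B² = (8/105)/(1/35) = 8/3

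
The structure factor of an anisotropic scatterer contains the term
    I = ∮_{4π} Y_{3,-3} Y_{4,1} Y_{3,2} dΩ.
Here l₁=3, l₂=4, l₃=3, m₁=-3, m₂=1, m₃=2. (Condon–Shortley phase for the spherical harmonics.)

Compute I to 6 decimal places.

Rules hold: Σm=0, L=10 even, 1≤3≤7.
N = 7·9·7 = 441
Δ = 4!·2!·4!/11! = 1/34650
Racah Σ t=1..3: t=1:−1/72 t=2:+1/16 t=3:−1/72 = 5/144
⇒ 3j(3 4 3; 0 0 0)² = 2/77, sgn -1
Racah Σ t=4..4: t=4:+1/288 = 1/288
⇒ 3j(3 4 3; -3 1 2)² = 5/231, sgn -1
4πI² = N·(3j₀)²·(3jₘ)² = 30/121
I = +1·√(0.247934/4π) = 0.14046335

0.140463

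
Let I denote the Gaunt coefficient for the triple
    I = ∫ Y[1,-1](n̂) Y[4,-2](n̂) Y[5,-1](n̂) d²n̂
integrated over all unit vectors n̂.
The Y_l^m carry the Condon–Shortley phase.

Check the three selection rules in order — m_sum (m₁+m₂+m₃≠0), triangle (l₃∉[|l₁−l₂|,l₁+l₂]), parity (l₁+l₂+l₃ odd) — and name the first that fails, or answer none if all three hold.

m_sum

m₁+m₂+m₃ = -1 − 2 − 1 = -4  ✗
triangle: |1−4|=3 ≤ l₃=5 ≤ 1+4=5
parity: l₁+l₂+l₃ = 10 is even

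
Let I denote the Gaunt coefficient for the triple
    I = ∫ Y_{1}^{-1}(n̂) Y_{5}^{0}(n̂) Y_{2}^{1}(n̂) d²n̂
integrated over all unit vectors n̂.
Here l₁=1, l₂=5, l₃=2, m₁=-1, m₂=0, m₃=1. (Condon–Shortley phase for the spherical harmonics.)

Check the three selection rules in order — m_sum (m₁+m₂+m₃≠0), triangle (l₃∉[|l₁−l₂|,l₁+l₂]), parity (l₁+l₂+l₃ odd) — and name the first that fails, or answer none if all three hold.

triangle

m₁+m₂+m₃ = -1 + 0 + 1 = 0  ✓
triangle: |1−5|=4 ≤ l₃=2 ≤ 1+5=6  ✗
parity: l₁+l₂+l₃ = 8 is even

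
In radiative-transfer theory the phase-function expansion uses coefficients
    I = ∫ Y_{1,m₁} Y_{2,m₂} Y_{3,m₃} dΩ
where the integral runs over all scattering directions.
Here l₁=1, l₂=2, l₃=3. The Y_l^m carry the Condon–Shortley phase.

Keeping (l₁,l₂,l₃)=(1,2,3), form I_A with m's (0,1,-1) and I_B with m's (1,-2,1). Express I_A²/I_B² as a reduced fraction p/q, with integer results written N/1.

Shared (l₁,l₂,l₃)=(1,2,3): N and (l;000)² cancel in I_A²/I_B².
A: Δ = 0!·2!·4!/7! = 1/105; Racah Σ t=0..0: t=0:+1/6 = 1/6; ⇒ 3j(1 2 3; 0 1 -1)² = 8/105, sgn +1
B: Δ = 0!·2!·4!/7! = 1/105; Racah Σ t=0..0: t=0:+1/48 = 1/48; ⇒ 3j(1 2 3; 1 -2 1)² = 1/105, sgn +1
I_A²/I_B² = (8/105)/(1/105) = 8/1

8/1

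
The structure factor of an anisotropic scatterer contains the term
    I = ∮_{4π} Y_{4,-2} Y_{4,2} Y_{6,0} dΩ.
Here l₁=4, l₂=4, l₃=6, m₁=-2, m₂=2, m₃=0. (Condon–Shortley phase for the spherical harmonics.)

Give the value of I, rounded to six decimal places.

Rules hold: Σm=0, L=14 even, 0≤6≤8.
N = 9·9·13 = 1053
Δ = 2!·6!·6!/15! = 1/1261260
Racah Σ t=0..2: t=0:+1/4608 t=1:−1/1296 t=2:+1/4608 = -7/20736
⇒ 3j(4 4 6; 0 0 0)² = 20/1287, sgn -1
Racah Σ t=0..2: t=0:+1/1036800 t=1:−1/14400 t=2:+1/4608 = 77/518400
⇒ 3j(4 4 6; -2 2 0)² = 11/585, sgn +1
4πI² = N·(3j₀)²·(3jₘ)² = 4/13
I = -1·√(0.307692/4π) = -0.15647804

-0.156478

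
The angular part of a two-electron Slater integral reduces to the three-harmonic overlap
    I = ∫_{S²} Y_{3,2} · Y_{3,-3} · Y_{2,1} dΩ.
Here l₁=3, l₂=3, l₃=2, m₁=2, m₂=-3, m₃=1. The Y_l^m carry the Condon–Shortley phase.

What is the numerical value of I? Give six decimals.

m-sum 0 ✓  L=8 even ✓  0≤2≤6 ✓
Π(2lᵢ+1) = 7×7×5 = 245
triangle coeff Δ(3,3,2) = 1/3780
Σ_t [1,3]: t=1:−1/24 t=2:+1/4 t=3:−1/24 = 1/6
(3j)²=4/105 [(3 3 2; 0 0 0)], sign=+1
Σ_t [0,0]: t=0:+1/48 = 1/48
(3j)²=5/84 [(3 3 2; 2 -3 1)], sign=-1
⇒ 4πI² = 5/9
I = (-1)√(5/9/(4π)) = -0.21026104

-0.210261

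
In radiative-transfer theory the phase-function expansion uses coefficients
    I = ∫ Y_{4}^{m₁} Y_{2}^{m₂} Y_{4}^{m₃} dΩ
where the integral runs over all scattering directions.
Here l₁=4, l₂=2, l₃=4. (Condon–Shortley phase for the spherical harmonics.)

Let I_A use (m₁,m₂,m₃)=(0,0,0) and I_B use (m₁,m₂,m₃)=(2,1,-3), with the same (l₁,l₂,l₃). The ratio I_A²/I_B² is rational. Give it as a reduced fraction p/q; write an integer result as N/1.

Same 4,2,4: normalisation and zero-m 3j drop out of the ratio.
A: Δ: 2! 6! 2! / 11! → 1/13860; sum: t=0:+1/192 t=1:−1/36 t=2:+1/192 = -5/288; 3j²(4 2 4; 0 0 0) = Δ·Π!·Σ² = 20/693  (sign -1)
B: Δ: 2! 6! 2! / 11! → 1/13860; sum: t=1:−1/240 t=2:+1/1440 = -1/288; 3j²(4 2 4; 2 1 -3) = Δ·Π!·Σ² = 5/132  (sign +1)
I_A²/I_B² = (20/693)/(5/132) = 16/21

16/21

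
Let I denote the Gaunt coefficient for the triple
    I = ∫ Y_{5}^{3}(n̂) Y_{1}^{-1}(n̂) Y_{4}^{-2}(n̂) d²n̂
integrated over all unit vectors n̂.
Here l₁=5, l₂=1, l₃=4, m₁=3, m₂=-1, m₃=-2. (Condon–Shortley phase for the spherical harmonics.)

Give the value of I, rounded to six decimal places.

Checks pass: Σm=0; 10 even; l₃=4∈[4,6].
(2·5+1)(2·1+1)(2·4+1) = 297
Δ: 2! 8! 0! / 11! → 1/495
sum: t=1:−1/576 = -1/576
3j²(5 1 4; 0 0 0) = Δ·Π!·Σ² = 5/99  (sign -1)
sum: t=0:+1/2880 = 1/2880
3j²(5 1 4; 3 -1 -2) = Δ·Π!·Σ² = 28/495  (sign +1)
combine: 4πI² = 297·5/99·28/495 = 28/33
take √, sign -1: I = -0.25984664

-0.259847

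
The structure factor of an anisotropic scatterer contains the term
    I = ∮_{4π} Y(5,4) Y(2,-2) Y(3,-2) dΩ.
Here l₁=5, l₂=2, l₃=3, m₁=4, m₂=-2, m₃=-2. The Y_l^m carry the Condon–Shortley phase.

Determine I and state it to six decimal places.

Checks pass: Σm=0; 10 even; l₃=3∈[3,7].
(2·5+1)(2·2+1)(2·3+1) = 385
Δ: 4! 6! 0! / 11! → 1/2310
sum: t=2:+1/144 = 1/144
3j²(5 2 3; 0 0 0) = Δ·Π!·Σ² = 10/231  (sign -1)
sum: t=0:+1/2880 = 1/2880
3j²(5 2 3; 4 -2 -2) = Δ·Π!·Σ² = 3/55  (sign -1)
combine: 4πI² = 385·10/231·3/55 = 10/11
take √, sign +1: I = 0.26896683

0.268967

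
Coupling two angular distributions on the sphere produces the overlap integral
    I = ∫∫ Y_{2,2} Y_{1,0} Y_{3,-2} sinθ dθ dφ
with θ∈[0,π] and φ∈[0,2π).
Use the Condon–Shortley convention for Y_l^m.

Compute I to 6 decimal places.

0.184674

m-sum 0 ✓  L=6 even ✓  1≤3≤3 ✓
Π(2lᵢ+1) = 5×3×7 = 105
triangle coeff Δ(2,1,3) = 1/105
Σ_t [0,0]: t=0:+1/4 = 1/4
(3j)²=3/35 [(2 1 3; 0 0 0)], sign=-1
Σ_t [0,0]: t=0:+1/24 = 1/24
(3j)²=1/21 [(2 1 3; 2 0 -2)], sign=-1
⇒ 4πI² = 3/7
I = (+1)√(3/7/(4π)) = 0.18467439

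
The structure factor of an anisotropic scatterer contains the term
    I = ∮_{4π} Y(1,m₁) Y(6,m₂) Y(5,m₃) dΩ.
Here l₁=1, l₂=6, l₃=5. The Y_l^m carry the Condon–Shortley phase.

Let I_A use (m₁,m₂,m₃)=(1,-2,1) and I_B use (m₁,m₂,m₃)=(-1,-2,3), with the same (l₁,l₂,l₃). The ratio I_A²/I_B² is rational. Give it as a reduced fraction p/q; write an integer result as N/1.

14/3

Shared (l₁,l₂,l₃)=(1,6,5): N and (l;000)² cancel in I_A²/I_B².
A: Δ = 2!·0!·10!/13! = 1/858; Racah Σ t=0..0: t=0:+1/34560 = 1/34560; ⇒ 3j(1 6 5; 1 -2 1)² = 14/429, sgn +1
B: Δ = 2!·0!·10!/13! = 1/858; Racah Σ t=2..2: t=2:+1/161280 = 1/161280; ⇒ 3j(1 6 5; -1 -2 3)² = 1/143, sgn +1
I_A²/I_B² = (14/429)/(1/143) = 14/3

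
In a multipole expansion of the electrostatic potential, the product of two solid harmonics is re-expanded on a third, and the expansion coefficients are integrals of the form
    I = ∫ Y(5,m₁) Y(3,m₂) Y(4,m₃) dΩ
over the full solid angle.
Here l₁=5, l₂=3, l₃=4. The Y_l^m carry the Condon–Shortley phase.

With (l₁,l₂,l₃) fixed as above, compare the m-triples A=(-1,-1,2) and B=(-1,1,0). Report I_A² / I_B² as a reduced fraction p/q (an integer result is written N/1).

1849/1210

l's match ⇒ only the (l;m) 3-j factors differ between A and B.
A: triangle coeff Δ(5,3,4) = 1/180180; Σ_t [0,2]: t=0:+1/34560 t=1:−1/720 t=2:+1/384 = 43/34560; (3j)²=1849/180180 [(5 3 4; -1 -1 2)], sign=+1
B: triangle coeff Δ(5,3,4) = 1/180180; Σ_t [2,4]: t=2:+1/384 t=3:−1/216 t=4:+1/2304 = -11/6912; (3j)²=11/1638 [(5 3 4; -1 1 0)], sign=-1
I_A²/I_B² = (1849/180180)/(11/1638) = 1849/1210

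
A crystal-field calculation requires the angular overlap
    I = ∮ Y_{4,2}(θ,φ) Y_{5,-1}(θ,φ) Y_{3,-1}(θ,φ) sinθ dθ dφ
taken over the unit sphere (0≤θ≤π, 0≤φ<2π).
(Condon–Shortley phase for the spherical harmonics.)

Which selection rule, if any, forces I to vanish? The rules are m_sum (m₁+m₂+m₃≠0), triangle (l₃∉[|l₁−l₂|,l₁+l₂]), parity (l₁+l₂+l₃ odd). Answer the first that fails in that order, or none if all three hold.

m₁+m₂+m₃ = 2 − 1 − 1 = 0  ✓
triangle: |4−5|=1 ≤ l₃=3 ≤ 4+5=9  ✓
parity: l₁+l₂+l₃ = 12 is even  ✓

none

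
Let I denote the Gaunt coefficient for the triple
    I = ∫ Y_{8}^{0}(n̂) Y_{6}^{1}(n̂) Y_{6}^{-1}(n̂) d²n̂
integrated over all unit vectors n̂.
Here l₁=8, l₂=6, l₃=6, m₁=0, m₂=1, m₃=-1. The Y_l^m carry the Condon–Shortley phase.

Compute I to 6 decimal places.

m-sum 0 ✓  L=20 even ✓  2≤6≤14 ✓
Π(2lᵢ+1) = 17×13×13 = 2873
triangle coeff Δ(8,6,6) = 1/1309458150
Σ_t [2,6]: t=2:+1/49766400 t=3:−1/3110400 t=4:+1/1327104 t=5:−1/3110400 t=6:+1/49766400 = 1/6635520
(3j)²=350/46189 [(8 6 6; 0 0 0)], sign=+1
Σ_t [3,7]: t=3:−1/12441600 t=4:+1/1990656 t=5:−1/2073600 t=6:+1/12441600 t=7:−1/609638400 = 1/54190080
(3j)²=50/323323 [(8 6 6; 0 1 -1)], sign=-1
⇒ 4πI² = 2500/742577
I = (-1)√(2500/742577/(4π)) = -0.01636795

-0.016368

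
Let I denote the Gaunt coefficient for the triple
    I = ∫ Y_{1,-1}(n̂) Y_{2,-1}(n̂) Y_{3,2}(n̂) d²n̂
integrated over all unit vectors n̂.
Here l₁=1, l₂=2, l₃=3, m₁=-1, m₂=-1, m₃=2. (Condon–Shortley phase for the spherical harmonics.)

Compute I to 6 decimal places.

0.261169

Rules hold: Σm=0, L=6 even, 1≤3≤3.
N = 3·5·7 = 105
Δ = 0!·2!·4!/7! = 1/105
Racah Σ t=0..0: t=0:+1/4 = 1/4
⇒ 3j(1 2 3; 0 0 0)² = 3/35, sgn -1
Racah Σ t=0..0: t=0:+1/12 = 1/12
⇒ 3j(1 2 3; -1 -1 2)² = 2/21, sgn -1
4πI² = N·(3j₀)²·(3jₘ)² = 6/7
I = +1·√(0.857143/4π) = 0.26116903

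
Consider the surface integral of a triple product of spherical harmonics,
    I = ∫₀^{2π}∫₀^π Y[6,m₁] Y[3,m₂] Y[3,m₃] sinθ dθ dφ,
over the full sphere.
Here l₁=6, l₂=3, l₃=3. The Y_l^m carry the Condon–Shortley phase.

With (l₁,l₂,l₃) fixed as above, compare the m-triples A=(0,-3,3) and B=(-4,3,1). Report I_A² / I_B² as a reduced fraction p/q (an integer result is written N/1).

Shared (l₁,l₂,l₃)=(6,3,3): N and (l;000)² cancel in I_A²/I_B².
A: Δ = 6!·6!·0!/13! = 1/12012; Racah Σ t=0..0: t=0:+1/518400 = 1/518400; ⇒ 3j(6 3 3; 0 -3 3)² = 1/12012, sgn +1
B: Δ = 6!·6!·0!/13! = 1/12012; Racah Σ t=6..6: t=6:+1/34560 = 1/34560; ⇒ 3j(6 3 3; -4 3 1)² = 5/286, sgn +1
I_A²/I_B² = (1/12012)/(5/286) = 1/210

1/210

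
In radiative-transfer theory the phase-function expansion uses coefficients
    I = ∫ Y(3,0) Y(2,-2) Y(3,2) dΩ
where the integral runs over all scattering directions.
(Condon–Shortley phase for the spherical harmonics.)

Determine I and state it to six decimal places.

-0.188063

Checks pass: Σm=0; 8 even; l₃=3∈[1,5].
(2·3+1)(2·2+1)(2·3+1) = 245
Δ: 2! 4! 2! / 9! → 1/3780
sum: t=0:+1/24 t=1:−1/4 t=2:+1/24 = -1/6
3j²(3 2 3; 0 0 0) = Δ·Π!·Σ² = 4/105  (sign +1)
sum: t=0:+1/24 = 1/24
3j²(3 2 3; 0 -2 2) = Δ·Π!·Σ² = 1/21  (sign -1)
combine: 4πI² = 245·4/105·1/21 = 4/9
take √, sign -1: I = -0.18806319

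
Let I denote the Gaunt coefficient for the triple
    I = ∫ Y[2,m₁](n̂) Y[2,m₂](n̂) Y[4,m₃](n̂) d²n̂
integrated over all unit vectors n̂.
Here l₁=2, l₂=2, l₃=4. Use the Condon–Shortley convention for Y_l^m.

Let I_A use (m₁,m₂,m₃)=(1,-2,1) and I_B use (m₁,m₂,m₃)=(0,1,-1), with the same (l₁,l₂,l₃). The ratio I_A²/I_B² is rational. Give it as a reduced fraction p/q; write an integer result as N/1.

l's match ⇒ only the (l;m) 3-j factors differ between A and B.
A: triangle coeff Δ(2,2,4) = 1/630; Σ_t [0,0]: t=0:+1/144 = 1/144; (3j)²=1/126 [(2 2 4; 1 -2 1)], sign=-1
B: triangle coeff Δ(2,2,4) = 1/630; Σ_t [0,0]: t=0:+1/24 = 1/24; (3j)²=1/21 [(2 2 4; 0 1 -1)], sign=-1
I_A²/I_B² = (1/126)/(1/21) = 1/6

1/6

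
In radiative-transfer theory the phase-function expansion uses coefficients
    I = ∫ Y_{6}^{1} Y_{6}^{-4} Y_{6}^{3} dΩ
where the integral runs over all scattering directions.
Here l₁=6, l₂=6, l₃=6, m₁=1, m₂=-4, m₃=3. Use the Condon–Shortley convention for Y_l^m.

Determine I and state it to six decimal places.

-0.084679

Rules hold: Σm=0, L=18 even, 0≤6≤12.
N = 13·13·13 = 2197
Δ = 6!·6!·6!/19! = 1/325909584
Racah Σ t=0..6: t=0:+1/373248000 t=1:−1/1728000 t=2:+1/110592 t=3:−1/46656 t=4:+1/110592 t=5:−1/1728000 t=6:+1/373248000 = -7/1555200
⇒ 3j(6 6 6; 0 0 0)² = 400/46189, sgn -1
Racah Σ t=0..2: t=0:+1/4147200 t=1:−1/691200 t=2:+1/1244160 = -1/2488320
⇒ 3j(6 6 6; 1 -4 3)² = 875/184756, sgn +1
4πI² = N·(3j₀)²·(3jₘ)² = 1137500/12623809
I = -1·√(0.0901075/4π) = -0.08467897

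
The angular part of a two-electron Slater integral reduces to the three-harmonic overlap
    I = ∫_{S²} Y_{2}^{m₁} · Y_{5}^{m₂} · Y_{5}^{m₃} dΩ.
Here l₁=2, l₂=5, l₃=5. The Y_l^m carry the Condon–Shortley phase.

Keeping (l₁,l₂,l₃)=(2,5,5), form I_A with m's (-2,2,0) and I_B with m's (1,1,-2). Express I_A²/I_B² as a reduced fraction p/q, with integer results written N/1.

Shared (l₁,l₂,l₃)=(2,5,5): N and (l;000)² cancel in I_A²/I_B².
A: Δ = 2!·2!·8!/13! = 1/38610; Racah Σ t=2..2: t=2:+1/2880 = 1/2880; ⇒ 3j(2 5 5; -2 2 0)² = 14/429, sgn -1
B: Δ = 2!·2!·8!/13! = 1/38610; Racah Σ t=0..1: t=0:+1/2880 t=1:−1/1440 = -1/2880; ⇒ 3j(2 5 5; 1 1 -2)² = 7/715, sgn +1
I_A²/I_B² = (14/429)/(7/715) = 10/3

10/3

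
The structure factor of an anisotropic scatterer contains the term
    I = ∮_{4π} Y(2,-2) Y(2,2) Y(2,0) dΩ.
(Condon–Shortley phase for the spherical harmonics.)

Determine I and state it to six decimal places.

m-sum 0 ✓  L=6 even ✓  0≤2≤4 ✓
Π(2lᵢ+1) = 5×5×5 = 125
triangle coeff Δ(2,2,2) = 1/630
Σ_t [0,2]: t=0:+1/8 t=1:−1/1 t=2:+1/8 = -3/4
(3j)²=2/35 [(2 2 2; 0 0 0)], sign=-1
Σ_t [2,2]: t=2:+1/8 = 1/8
(3j)²=2/35 [(2 2 2; -2 2 0)], sign=+1
⇒ 4πI² = 20/49
I = (-1)√(20/49/(4π)) = -0.18022375

-0.180224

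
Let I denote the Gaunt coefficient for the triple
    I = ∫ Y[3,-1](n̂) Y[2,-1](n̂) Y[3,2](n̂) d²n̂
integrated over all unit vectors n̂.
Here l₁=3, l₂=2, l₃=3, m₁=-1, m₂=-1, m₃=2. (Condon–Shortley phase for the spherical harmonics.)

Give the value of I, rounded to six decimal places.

0.162868

m-sum 0 ✓  L=8 even ✓  1≤3≤5 ✓
Π(2lᵢ+1) = 7×5×7 = 245
triangle coeff Δ(3,2,3) = 1/3780
Σ_t [0,2]: t=0:+1/24 t=1:−1/4 t=2:+1/24 = -1/6
(3j)²=4/105 [(3 2 3; 0 0 0)], sign=+1
Σ_t [0,1]: t=0:+1/48 t=1:−1/12 = -1/16
(3j)²=1/28 [(3 2 3; -1 -1 2)], sign=+1
⇒ 4πI² = 1/3
I = (+1)√(1/3/(4π)) = 0.16286750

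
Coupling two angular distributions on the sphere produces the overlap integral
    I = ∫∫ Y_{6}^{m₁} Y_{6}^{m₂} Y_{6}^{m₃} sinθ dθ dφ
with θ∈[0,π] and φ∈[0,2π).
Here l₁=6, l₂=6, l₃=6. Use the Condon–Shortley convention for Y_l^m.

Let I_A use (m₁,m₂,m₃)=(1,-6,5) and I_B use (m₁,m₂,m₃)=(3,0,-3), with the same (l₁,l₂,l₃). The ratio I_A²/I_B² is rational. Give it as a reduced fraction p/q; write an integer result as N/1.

1694/1849

l's match ⇒ only the (l;m) 3-j factors differ between A and B.
A: triangle coeff Δ(6,6,6) = 1/325909584; Σ_t [0,0]: t=0:+1/62208000 = 1/62208000; (3j)²=77/8398 [(6 6 6; 1 -6 5)], sign=-1
B: triangle coeff Δ(6,6,6) = 1/325909584; Σ_t [0,3]: t=0:+1/18662400 t=1:−1/691200 t=2:+1/276480 t=3:−1/933120 = 43/37324800; (3j)²=1849/184756 [(6 6 6; 3 0 -3)], sign=-1
I_A²/I_B² = (77/8398)/(1849/184756) = 1694/1849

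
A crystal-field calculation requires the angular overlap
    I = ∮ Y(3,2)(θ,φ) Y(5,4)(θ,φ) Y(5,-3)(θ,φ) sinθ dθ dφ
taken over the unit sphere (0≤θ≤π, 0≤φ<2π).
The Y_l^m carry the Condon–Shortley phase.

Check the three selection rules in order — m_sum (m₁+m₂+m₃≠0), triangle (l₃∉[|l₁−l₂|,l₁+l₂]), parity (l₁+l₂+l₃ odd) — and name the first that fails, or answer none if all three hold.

m_sum

m₁+m₂+m₃ = 2 + 4 − 3 = 3  ✗
triangle: |3−5|=2 ≤ l₃=5 ≤ 3+5=8
parity: l₁+l₂+l₃ = 13 is odd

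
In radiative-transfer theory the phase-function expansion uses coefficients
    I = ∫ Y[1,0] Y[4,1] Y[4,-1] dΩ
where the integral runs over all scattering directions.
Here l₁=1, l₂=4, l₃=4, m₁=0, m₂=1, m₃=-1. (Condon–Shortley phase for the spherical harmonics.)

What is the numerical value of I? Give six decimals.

0.000000

L=9 odd ⇒ parity kills the (l;000) factor ⇒ I = 0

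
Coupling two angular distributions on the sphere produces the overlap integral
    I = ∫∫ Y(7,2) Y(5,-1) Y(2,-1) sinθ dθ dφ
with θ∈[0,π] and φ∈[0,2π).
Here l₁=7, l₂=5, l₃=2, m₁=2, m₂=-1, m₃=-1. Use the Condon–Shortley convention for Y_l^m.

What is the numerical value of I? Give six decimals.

0.232242

Checks pass: Σm=0; 14 even; l₃=2∈[2,12].
(2·7+1)(2·5+1)(2·2+1) = 825
Δ: 10! 4! 0! / 15! → 1/15015
sum: t=5:−1/57600 = -1/57600
3j²(7 5 2; 0 0 0) = Δ·Π!·Σ² = 21/715  (sign -1)
sum: t=4:+1/103680 = 1/103680
3j²(7 5 2; 2 -1 -1) = Δ·Π!·Σ² = 4/143  (sign -1)
combine: 4πI² = 825·21/715·4/143 = 1260/1859
take √, sign +1: I = 0.23224194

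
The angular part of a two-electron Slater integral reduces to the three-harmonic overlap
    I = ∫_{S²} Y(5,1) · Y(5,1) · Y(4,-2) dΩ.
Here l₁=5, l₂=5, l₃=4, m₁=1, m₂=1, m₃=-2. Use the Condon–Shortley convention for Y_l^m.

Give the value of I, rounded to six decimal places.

0.137240

Rules hold: Σm=0, L=14 even, 0≤4≤10.
N = 11·11·9 = 1089
Δ = 6!·4!·4!/15! = 1/3153150
Racah Σ t=1..5: t=1:−1/69120 t=2:+1/1728 t=3:−1/576 t=4:+1/1728 t=5:−1/69120 = -7/11520
⇒ 3j(5 5 4; 0 0 0)² = 2/143, sgn -1
Racah Σ t=2..4: t=2:+1/4608 t=3:−1/1296 t=4:+1/4608 = -7/20736
⇒ 3j(5 5 4; 1 1 -2)² = 20/1287, sgn -1
4πI² = N·(3j₀)²·(3jₘ)² = 40/169
I = +1·√(0.236686/4π) = 0.13724032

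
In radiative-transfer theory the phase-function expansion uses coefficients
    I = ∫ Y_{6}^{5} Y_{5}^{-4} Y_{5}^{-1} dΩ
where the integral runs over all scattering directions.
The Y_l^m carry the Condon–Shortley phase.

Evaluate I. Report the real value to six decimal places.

0.158629

Checks pass: Σm=0; 16 even; l₃=5∈[1,11].
(2·6+1)(2·5+1)(2·5+1) = 1573
Δ: 6! 6! 4! / 17! → 1/28588560
sum: t=1:−1/345600 t=2:+1/13824 t=3:−1/5184 t=4:+1/13824 t=5:−1/345600 = -7/129600
3j²(6 5 5; 0 0 0) = Δ·Π!·Σ² = 80/7293  (sign +1)
sum: t=0:+1/518400 t=1:−1/2073600 = 1/691200
3j²(6 5 5; 5 -4 -1) = Δ·Π!·Σ² = 81/4420  (sign +1)
combine: 4πI² = 1573·80/7293·81/4420 = 1188/3757
take √, sign +1: I = 0.15862904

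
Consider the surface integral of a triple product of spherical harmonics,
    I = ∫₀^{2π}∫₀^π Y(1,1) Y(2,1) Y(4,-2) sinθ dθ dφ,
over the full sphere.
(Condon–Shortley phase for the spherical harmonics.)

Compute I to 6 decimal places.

0.000000

l₃=4 ∉ [1,3] — triangle fails ⇒ I = 0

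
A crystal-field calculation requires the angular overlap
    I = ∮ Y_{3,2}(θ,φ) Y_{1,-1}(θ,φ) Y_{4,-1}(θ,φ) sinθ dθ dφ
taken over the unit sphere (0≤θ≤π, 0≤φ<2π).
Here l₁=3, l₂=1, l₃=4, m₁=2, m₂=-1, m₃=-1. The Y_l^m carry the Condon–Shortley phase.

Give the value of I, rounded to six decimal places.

-0.106622

Checks pass: Σm=0; 8 even; l₃=4∈[2,4].
(2·3+1)(2·1+1)(2·4+1) = 189
Δ: 0! 6! 2! / 9! → 1/252
sum: t=0:+1/36 = 1/36
3j²(3 1 4; 0 0 0) = Δ·Π!·Σ² = 4/63  (sign +1)
sum: t=0:+1/240 = 1/240
3j²(3 1 4; 2 -1 -1) = Δ·Π!·Σ² = 1/84  (sign -1)
combine: 4πI² = 189·4/63·1/84 = 1/7
take √, sign -1: I = -0.10662181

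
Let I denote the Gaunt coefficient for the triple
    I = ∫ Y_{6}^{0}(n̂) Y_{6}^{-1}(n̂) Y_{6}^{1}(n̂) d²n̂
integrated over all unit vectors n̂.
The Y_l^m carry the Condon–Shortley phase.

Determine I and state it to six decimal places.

Rules hold: Σm=0, L=18 even, 0≤6≤12.
N = 13·13·13 = 2197
Δ = 6!·6!·6!/19! = 1/325909584
Racah Σ t=0..6: t=0:+1/373248000 t=1:−1/1728000 t=2:+1/110592 t=3:−1/46656 t=4:+1/110592 t=5:−1/1728000 t=6:+1/373248000 = -7/1555200
⇒ 3j(6 6 6; 0 0 0)² = 400/46189, sgn -1
Racah Σ t=0..5: t=0:+1/62208000 t=1:−1/691200 t=2:+1/82944 t=3:−1/62208 t=4:+1/276480 t=5:−1/10368000 = -1/518400
⇒ 3j(6 6 6; 0 -1 1)² = 100/46189, sgn +1
4πI² = N·(3j₀)²·(3jₘ)² = 520000/12623809
I = -1·√(0.041192/4π) = -0.05725343

-0.057253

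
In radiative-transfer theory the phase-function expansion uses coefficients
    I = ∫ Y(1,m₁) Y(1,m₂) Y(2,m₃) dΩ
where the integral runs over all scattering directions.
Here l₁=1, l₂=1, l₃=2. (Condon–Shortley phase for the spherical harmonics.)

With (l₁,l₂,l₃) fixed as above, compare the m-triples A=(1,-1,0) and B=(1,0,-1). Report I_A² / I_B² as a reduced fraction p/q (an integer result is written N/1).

Shared (l₁,l₂,l₃)=(1,1,2): N and (l;000)² cancel in I_A²/I_B².
A: Δ = 0!·2!·2!/5! = 1/30; Racah Σ t=0..0: t=0:+1/4 = 1/4; ⇒ 3j(1 1 2; 1 -1 0)² = 1/30, sgn +1
B: Δ = 0!·2!·2!/5! = 1/30; Racah Σ t=0..0: t=0:+1/2 = 1/2; ⇒ 3j(1 1 2; 1 0 -1)² = 1/10, sgn -1
I_A²/I_B² = (1/30)/(1/10) = 1/3

1/3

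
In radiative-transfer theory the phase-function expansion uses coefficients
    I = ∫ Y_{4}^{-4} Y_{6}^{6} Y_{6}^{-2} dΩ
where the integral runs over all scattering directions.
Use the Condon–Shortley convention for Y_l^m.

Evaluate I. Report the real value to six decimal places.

0.056161

Rules hold: Σm=0, L=16 even, 2≤6≤10.
N = 9·13·13 = 1521
Δ = 4!·4!·8!/17! = 1/15315300
Racah Σ t=0..4: t=0:+1/829440 t=1:−1/25920 t=2:+1/9216 t=3:−1/25920 t=4:+1/829440 = 7/207360
⇒ 3j(4 6 6; 0 0 0)² = 28/2431, sgn +1
Racah Σ t=4..4: t=4:+1/23224320 = 1/23224320
⇒ 3j(4 6 6; -4 6 -2)² = 1/442, sgn +1
4πI² = N·(3j₀)²·(3jₘ)² = 126/3179
I = +1·√(0.0396351/4π) = 0.05616103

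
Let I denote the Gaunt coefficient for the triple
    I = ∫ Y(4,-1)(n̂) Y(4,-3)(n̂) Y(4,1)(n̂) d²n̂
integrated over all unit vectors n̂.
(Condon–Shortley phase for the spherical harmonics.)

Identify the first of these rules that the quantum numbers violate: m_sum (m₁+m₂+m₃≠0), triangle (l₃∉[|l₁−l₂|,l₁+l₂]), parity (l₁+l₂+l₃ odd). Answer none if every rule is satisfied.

m_sum

Σmᵢ = -3  ✗
l₃∈[|l₁−l₂|,l₁+l₂]=[0,8], have l₃=4
Σlᵢ = 12 ⇒ even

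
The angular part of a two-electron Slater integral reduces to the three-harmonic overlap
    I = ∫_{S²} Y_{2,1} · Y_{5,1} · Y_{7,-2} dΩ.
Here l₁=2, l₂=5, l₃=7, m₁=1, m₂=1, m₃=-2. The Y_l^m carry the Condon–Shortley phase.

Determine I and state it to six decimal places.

Checks pass: Σm=0; 14 even; l₃=7∈[3,7].
(2·2+1)(2·5+1)(2·7+1) = 825
Δ: 0! 4! 10! / 15! → 1/15015
sum: t=0:+1/57600 = 1/57600
3j²(2 5 7; 0 0 0) = Δ·Π!·Σ² = 21/715  (sign -1)
sum: t=0:+1/103680 = 1/103680
3j²(2 5 7; 1 1 -2) = Δ·Π!·Σ² = 4/143  (sign -1)
combine: 4πI² = 825·21/715·4/143 = 1260/1859
take √, sign +1: I = 0.23224194

0.232242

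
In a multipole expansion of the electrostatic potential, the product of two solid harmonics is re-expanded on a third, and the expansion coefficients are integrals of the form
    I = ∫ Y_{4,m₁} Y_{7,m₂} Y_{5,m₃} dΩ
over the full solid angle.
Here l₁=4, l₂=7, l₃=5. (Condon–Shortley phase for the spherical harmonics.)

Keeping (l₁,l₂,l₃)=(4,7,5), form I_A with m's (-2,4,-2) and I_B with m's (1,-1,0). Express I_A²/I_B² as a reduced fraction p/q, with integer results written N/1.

l's match ⇒ only the (l;m) 3-j factors differ between A and B.
A: triangle coeff Δ(4,7,5) = 1/6126120; Σ_t [4,6]: t=4:+1/483840 t=5:−1/172800 t=6:+1/1036800 = -1/362880; (3j)²=20/1547 [(4 7 5; -2 4 -2)], sign=+1
B: triangle coeff Δ(4,7,5) = 1/6126120; Σ_t [1,3]: t=1:−1/172800 t=2:+1/27648 t=3:−1/51840 = 23/2073600; (3j)²=529/87516 [(4 7 5; 1 -1 0)], sign=-1
I_A²/I_B² = (20/1547)/(529/87516) = 7920/3703

7920/3703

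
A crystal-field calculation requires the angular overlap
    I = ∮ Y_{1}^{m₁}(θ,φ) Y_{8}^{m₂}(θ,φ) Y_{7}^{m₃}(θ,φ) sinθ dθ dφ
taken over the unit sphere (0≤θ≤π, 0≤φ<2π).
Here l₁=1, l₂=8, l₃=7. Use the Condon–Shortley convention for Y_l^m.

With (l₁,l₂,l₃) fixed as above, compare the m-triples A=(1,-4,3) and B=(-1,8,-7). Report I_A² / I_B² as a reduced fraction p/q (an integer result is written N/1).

11/20

l's match ⇒ only the (l;m) 3-j factors differ between A and B.
A: triangle coeff Δ(1,8,7) = 1/2040; Σ_t [0,0]: t=0:+1/174182400 = 1/174182400; (3j)²=11/340 [(1 8 7; 1 -4 3)], sign=+1
B: triangle coeff Δ(1,8,7) = 1/2040; Σ_t [2,2]: t=2:+1/174356582400 = 1/174356582400; (3j)²=1/17 [(1 8 7; -1 8 -7)], sign=+1
I_A²/I_B² = (11/340)/(1/17) = 11/20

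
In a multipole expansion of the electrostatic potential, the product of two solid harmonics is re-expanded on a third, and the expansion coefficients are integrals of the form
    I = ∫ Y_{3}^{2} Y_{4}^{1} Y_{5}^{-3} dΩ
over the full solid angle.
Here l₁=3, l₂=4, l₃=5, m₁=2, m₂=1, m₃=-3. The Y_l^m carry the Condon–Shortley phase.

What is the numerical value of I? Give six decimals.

Checks pass: Σm=0; 12 even; l₃=5∈[1,7].
(2·3+1)(2·4+1)(2·5+1) = 693
Δ: 2! 4! 6! / 13! → 1/180180
sum: t=0:+1/576 t=1:−1/144 t=2:+1/576 = -1/288
3j²(3 4 5; 0 0 0) = Δ·Π!·Σ² = 20/1001  (sign +1)
sum: t=0:+1/1440 t=1:−1/1152 = -1/5760
3j²(3 4 5; 2 1 -3) = Δ·Π!·Σ² = 1/858  (sign -1)
combine: 4πI² = 693·20/1001·1/858 = 30/1859
take √, sign -1: I = -0.03583571

-0.035836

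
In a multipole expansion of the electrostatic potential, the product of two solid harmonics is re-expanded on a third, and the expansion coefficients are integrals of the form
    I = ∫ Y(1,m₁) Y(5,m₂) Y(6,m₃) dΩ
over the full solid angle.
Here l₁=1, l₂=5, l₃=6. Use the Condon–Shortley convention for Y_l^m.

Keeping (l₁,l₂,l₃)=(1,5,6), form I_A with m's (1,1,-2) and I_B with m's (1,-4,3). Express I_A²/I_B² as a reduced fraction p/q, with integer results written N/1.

28/3

l's match ⇒ only the (l;m) 3-j factors differ between A and B.
A: triangle coeff Δ(1,5,6) = 1/858; Σ_t [0,0]: t=0:+1/34560 = 1/34560; (3j)²=14/429 [(1 5 6; 1 1 -2)], sign=+1
B: triangle coeff Δ(1,5,6) = 1/858; Σ_t [0,0]: t=0:+1/725760 = 1/725760; (3j)²=1/286 [(1 5 6; 1 -4 3)], sign=-1
I_A²/I_B² = (14/429)/(1/286) = 28/3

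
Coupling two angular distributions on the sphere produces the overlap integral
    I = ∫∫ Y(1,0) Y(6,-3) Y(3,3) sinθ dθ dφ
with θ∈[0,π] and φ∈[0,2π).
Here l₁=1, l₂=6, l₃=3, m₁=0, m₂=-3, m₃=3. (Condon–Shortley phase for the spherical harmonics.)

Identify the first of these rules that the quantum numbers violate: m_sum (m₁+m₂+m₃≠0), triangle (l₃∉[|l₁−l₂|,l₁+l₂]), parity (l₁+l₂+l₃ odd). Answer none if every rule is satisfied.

m₁+m₂+m₃ = 0 − 3 + 3 = 0  ✓
triangle: |1−6|=5 ≤ l₃=3 ≤ 1+6=7  ✗
parity: l₁+l₂+l₃ = 10 is even

triangle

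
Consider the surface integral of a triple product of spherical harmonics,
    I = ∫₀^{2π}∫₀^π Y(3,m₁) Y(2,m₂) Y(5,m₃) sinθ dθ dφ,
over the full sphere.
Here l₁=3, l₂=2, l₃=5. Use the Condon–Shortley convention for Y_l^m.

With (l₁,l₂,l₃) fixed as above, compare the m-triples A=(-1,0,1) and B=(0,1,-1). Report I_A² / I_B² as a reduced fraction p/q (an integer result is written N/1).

Same 3,2,5: normalisation and zero-m 3j drop out of the ratio.
A: Δ: 0! 6! 4! / 11! → 1/2310; sum: t=0:+1/192 = 1/192; 3j²(3 2 5; -1 0 1) = Δ·Π!·Σ² = 3/77  (sign +1)
B: Δ: 0! 6! 4! / 11! → 1/2310; sum: t=0:+1/216 = 1/216; 3j²(3 2 5; 0 1 -1) = Δ·Π!·Σ² = 8/231  (sign +1)
I_A²/I_B² = (3/77)/(8/231) = 9/8

9/8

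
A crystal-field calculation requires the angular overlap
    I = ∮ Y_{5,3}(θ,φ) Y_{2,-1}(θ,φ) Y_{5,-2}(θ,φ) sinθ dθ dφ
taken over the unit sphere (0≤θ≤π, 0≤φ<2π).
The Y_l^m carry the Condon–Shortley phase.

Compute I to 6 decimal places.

-0.161739

m-sum 0 ✓  L=12 even ✓  3≤5≤7 ✓
Π(2lᵢ+1) = 11×5×11 = 605
triangle coeff Δ(5,2,5) = 1/38610
Σ_t [0,2]: t=0:+1/2880 t=1:−1/576 t=2:+1/2880 = -1/960
(3j)²=10/429 [(5 2 5; 0 0 0)], sign=+1
Σ_t [0,1]: t=0:+1/2880 t=1:−1/10080 = 1/4032
(3j)²=10/429 [(5 2 5; 3 -1 -2)], sign=-1
⇒ 4πI² = 500/1521
I = (-1)√(500/1521/(4π)) = -0.16173926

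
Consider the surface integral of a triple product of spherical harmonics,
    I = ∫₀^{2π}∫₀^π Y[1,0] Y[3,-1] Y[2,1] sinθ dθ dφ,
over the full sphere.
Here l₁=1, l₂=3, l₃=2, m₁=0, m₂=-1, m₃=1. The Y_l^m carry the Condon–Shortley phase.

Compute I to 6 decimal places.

Rules hold: Σm=0, L=6 even, 2≤2≤4.
N = 3·7·5 = 105
Δ = 2!·0!·4!/7! = 1/105
Racah Σ t=1..1: t=1:−1/4 = -1/4
⇒ 3j(1 3 2; 0 0 0)² = 3/35, sgn -1
Racah Σ t=1..1: t=1:−1/6 = -1/6
⇒ 3j(1 3 2; 0 -1 1)² = 8/105, sgn +1
4πI² = N·(3j₀)²·(3jₘ)² = 24/35
I = -1·√(0.685714/4π) = -0.23359668

-0.233597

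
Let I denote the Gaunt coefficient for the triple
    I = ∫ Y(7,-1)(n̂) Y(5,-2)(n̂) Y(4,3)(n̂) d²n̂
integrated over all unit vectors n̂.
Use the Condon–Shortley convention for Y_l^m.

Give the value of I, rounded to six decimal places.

Checks pass: Σm=0; 16 even; l₃=4∈[2,12].
(2·7+1)(2·5+1)(2·4+1) = 1485
Δ: 8! 6! 2! / 17! → 1/6126120
sum: t=3:−1/69120 t=4:+1/20736 t=5:−1/69120 = 1/51840
3j²(7 5 4; 0 0 0) = Δ·Π!·Σ² = 280/21879  (sign +1)
sum: t=2:+1/1036800 t=3:−1/172800 = -1/207360
3j²(7 5 4; -1 -2 3) = Δ·Π!·Σ² = 245/14586  (sign +1)
combine: 4πI² = 1485·280/21879·245/14586 = 171500/537251
take √, sign +1: I = 0.15938172

0.159382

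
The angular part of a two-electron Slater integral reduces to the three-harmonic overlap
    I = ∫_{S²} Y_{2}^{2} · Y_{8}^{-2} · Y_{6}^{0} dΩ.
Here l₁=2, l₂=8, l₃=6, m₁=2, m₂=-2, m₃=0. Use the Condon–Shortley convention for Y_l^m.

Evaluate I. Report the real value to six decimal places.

0.122977

Checks pass: Σm=0; 16 even; l₃=6∈[6,10].
(2·2+1)(2·8+1)(2·6+1) = 1105
Δ: 4! 0! 12! / 17! → 1/30940
sum: t=2:+1/2073600 = 1/2073600
3j²(2 8 6; 0 0 0) = Δ·Π!·Σ² = 28/1105  (sign +1)
sum: t=0:+1/12441600 = 1/12441600
3j²(2 8 6; 2 -2 0) = Δ·Π!·Σ² = 3/442  (sign +1)
combine: 4πI² = 1105·28/1105·3/442 = 42/221
take √, sign +1: I = 0.12297691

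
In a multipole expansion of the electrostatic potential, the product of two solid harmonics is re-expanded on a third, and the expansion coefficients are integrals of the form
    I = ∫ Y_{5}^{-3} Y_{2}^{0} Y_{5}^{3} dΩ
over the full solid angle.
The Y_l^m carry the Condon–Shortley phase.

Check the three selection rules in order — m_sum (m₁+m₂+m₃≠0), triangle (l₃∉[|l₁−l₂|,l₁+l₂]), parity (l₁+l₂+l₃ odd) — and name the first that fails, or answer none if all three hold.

none

Σmᵢ = 0  ✓
l₃∈[|l₁−l₂|,l₁+l₂]=[3,7], have l₃=5  ✓
Σlᵢ = 12 ⇒ even  ✓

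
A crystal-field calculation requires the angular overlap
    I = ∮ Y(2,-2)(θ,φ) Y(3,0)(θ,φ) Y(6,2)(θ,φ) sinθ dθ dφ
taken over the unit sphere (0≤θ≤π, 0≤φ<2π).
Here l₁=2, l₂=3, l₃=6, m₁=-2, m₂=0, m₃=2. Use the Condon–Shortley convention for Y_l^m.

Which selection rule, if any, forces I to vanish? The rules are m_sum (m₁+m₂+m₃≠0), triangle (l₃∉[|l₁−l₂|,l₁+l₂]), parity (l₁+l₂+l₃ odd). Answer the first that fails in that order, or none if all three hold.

m₁+m₂+m₃ = -2 + 0 + 2 = 0  ✓
triangle: |2−3|=1 ≤ l₃=6 ≤ 2+3=5  ✗
parity: l₁+l₂+l₃ = 11 is odd

triangle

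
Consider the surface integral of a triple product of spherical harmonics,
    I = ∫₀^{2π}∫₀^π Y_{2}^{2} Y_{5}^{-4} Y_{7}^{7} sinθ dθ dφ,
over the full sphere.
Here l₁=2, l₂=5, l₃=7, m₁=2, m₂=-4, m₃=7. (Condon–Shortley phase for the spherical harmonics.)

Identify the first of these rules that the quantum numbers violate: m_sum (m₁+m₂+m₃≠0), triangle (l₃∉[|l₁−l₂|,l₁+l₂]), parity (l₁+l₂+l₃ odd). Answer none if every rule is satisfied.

azimuthal sum: 2 − 4 + 7 = 5  ✗
3 ≤ 7 ≤ 7 (triangle on l)
L = 2 + 5 + 7 = 14 (even)

m_sum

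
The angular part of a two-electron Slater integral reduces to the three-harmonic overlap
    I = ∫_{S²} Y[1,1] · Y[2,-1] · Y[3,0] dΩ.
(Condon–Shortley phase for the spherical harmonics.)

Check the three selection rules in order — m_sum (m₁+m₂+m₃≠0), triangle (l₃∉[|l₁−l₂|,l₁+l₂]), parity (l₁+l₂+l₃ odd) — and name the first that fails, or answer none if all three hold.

none

m₁+m₂+m₃ = 1 − 1 + 0 = 0  ✓
triangle: |1−2|=1 ≤ l₃=3 ≤ 1+2=3  ✓
parity: l₁+l₂+l₃ = 6 is even  ✓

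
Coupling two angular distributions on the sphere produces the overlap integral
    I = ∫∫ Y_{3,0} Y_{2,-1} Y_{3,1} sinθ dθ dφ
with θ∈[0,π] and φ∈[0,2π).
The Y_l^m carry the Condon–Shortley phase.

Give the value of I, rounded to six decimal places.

Rules hold: Σm=0, L=8 even, 1≤3≤5.
N = 7·5·7 = 245
Δ = 2!·4!·2!/9! = 1/3780
Racah Σ t=0..2: t=0:+1/24 t=1:−1/4 t=2:+1/24 = -1/6
⇒ 3j(3 2 3; 0 0 0)² = 4/105, sgn +1
Racah Σ t=0..1: t=0:+1/12 t=1:−1/8 = -1/24
⇒ 3j(3 2 3; 0 -1 1)² = 1/210, sgn -1
4πI² = N·(3j₀)²·(3jₘ)² = 2/45
I = -1·√(0.0444444/4π) = -0.05947080

-0.059471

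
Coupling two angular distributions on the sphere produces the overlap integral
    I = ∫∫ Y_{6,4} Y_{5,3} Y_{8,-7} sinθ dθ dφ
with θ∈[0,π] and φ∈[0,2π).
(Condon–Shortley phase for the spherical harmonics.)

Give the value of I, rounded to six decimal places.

Σlᵢ=19 odd — θ-integrand is odd under cosθ→−cosθ; I=0

0.000000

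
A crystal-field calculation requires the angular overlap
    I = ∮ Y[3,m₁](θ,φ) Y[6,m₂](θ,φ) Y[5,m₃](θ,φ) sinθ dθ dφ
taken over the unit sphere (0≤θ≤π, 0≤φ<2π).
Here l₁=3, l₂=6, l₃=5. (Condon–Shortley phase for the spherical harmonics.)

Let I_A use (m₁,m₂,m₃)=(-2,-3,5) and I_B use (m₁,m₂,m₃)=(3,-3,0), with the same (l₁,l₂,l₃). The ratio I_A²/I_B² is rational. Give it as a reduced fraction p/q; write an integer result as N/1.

3/14

Same 3,6,5: normalisation and zero-m 3j drop out of the ratio.
A: Δ: 4! 2! 8! / 15! → 1/675675; sum: t=3:−1/483840 = -1/483840; 3j²(3 6 5; -2 -3 5) = Δ·Π!·Σ² = 6/1001  (sign -1)
B: Δ: 4! 2! 8! / 15! → 1/675675; sum: t=0:+1/34560 = 1/34560; 3j²(3 6 5; 3 -3 0) = Δ·Π!·Σ² = 4/143  (sign -1)
I_A²/I_B² = (6/1001)/(4/143) = 3/14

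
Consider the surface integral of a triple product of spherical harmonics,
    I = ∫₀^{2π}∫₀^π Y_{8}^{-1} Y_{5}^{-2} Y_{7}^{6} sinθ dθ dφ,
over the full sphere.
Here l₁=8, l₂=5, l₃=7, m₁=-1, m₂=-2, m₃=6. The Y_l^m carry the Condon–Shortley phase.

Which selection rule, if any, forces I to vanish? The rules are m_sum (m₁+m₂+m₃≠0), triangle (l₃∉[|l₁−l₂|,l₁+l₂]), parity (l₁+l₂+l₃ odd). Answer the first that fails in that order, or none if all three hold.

m₁+m₂+m₃ = -1 − 2 + 6 = 3  ✗
triangle: |8−5|=3 ≤ l₃=7 ≤ 8+5=13
parity: l₁+l₂+l₃ = 20 is even

m_sum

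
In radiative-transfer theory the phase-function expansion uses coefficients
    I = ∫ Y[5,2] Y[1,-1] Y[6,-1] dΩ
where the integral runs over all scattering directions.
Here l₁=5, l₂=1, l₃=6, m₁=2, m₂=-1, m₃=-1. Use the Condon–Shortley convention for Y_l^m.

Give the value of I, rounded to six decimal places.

-0.129207

Rules hold: Σm=0, L=12 even, 4≤6≤6.
N = 11·3·13 = 429
Δ = 0!·10!·2!/13! = 1/858
Racah Σ t=0..0: t=0:+1/14400 = 1/14400
⇒ 3j(5 1 6; 0 0 0)² = 6/143, sgn +1
Racah Σ t=0..0: t=0:+1/60480 = 1/60480
⇒ 3j(5 1 6; 2 -1 -1)² = 5/429, sgn -1
4πI² = N·(3j₀)²·(3jₘ)² = 30/143
I = -1·√(0.20979/4π) = -0.12920749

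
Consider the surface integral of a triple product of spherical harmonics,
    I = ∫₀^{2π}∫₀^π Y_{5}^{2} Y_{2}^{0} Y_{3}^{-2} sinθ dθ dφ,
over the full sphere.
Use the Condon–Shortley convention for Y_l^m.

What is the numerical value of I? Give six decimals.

Checks pass: Σm=0; 10 even; l₃=3∈[3,7].
(2·5+1)(2·2+1)(2·3+1) = 385
Δ: 4! 6! 0! / 11! → 1/2310
sum: t=2:+1/144 = 1/144
3j²(5 2 3; 0 0 0) = Δ·Π!·Σ² = 10/231  (sign -1)
sum: t=2:+1/480 = 1/480
3j²(5 2 3; 2 0 -2) = Δ·Π!·Σ² = 3/110  (sign -1)
combine: 4πI² = 385·10/231·3/110 = 5/11
take √, sign +1: I = 0.19018827

0.190188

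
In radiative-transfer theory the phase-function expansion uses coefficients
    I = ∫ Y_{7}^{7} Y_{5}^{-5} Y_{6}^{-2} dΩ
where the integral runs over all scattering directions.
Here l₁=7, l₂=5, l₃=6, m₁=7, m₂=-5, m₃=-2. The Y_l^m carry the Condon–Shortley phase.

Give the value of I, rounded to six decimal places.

-0.074875

Checks pass: Σm=0; 18 even; l₃=6∈[2,12].
(2·7+1)(2·5+1)(2·6+1) = 2145
Δ: 6! 8! 4! / 19! → 1/174594420
sum: t=1:−1/4147200 t=2:+1/207360 t=3:−1/82944 t=4:+1/207360 t=5:−1/4147200 = -1/345600
3j²(7 5 6; 0 0 0) = Δ·Π!·Σ² = 420/46189  (sign -1)
sum: t=0:+1/696729600 = 1/696729600
3j²(7 5 6; 7 -5 -2) = Δ·Π!·Σ² = 7/1938  (sign +1)
combine: 4πI² = 2145·420/46189·7/1938 = 7350/104329
take √, sign -1: I = -0.07487489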